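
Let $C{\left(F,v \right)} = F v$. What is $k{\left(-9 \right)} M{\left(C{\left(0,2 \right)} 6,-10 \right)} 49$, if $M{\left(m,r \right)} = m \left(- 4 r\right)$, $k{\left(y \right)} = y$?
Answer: $0$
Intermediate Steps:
$M{\left(m,r \right)} = - 4 m r$
$k{\left(-9 \right)} M{\left(C{\left(0,2 \right)} 6,-10 \right)} 49 = - 9 \left(\left(-4\right) 0 \cdot 2 \cdot 6 \left(-10\right)\right) 49 = - 9 \left(\left(-4\right) 0 \cdot 6 \left(-10\right)\right) 49 = - 9 \left(\left(-4\right) 0 \left(-10\right)\right) 49 = \left(-9\right) 0 \cdot 49 = 0 \cdot 49 = 0$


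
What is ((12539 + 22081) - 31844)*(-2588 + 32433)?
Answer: 82849720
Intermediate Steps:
((12539 + 22081) - 31844)*(-2588 + 32433) = (34620 - 31844)*29845 = 2776*29845 = 82849720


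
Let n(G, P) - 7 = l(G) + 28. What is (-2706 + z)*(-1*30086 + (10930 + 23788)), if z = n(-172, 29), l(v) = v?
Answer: -13168776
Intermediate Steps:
n(G, P) = 35 + G (n(G, P) = 7 + (G + 28) = 7 + (28 + G) = 35 + G)
z = -137 (z = 35 - 172 = -137)
(-2706 + z)*(-1*30086 + (10930 + 23788)) = (-2706 - 137)*(-1*30086 + (10930 + 23788)) = -2843*(-30086 + 34718) = -2843*4632 = -13168776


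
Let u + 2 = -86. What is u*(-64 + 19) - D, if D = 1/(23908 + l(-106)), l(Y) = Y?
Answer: 94255919/23802 ≈ 3960.0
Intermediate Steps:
u = -88 (u = -2 - 86 = -88)
D = 1/23802 (D = 1/(23908 - 106) = 1/23802 ≈ 4.2013e-5)
u*(-64 + 19) - D = -88*(-64 + 19) - 1*1/23802 = -88*(-45) - 1/23802 = 3960 - 1/23802 = 94255919/23802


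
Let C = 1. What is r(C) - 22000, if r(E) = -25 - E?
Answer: -22026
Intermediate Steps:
r(C) - 22000 = (-25 - 1*1) - 22000 = (-25 - 1) - 22000 = -26 - 22000 = -22026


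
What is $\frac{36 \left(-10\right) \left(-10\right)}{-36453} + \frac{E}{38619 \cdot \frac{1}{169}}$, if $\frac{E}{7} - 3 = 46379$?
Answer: $\frac{95239697858}{67037067} \approx 1420.7$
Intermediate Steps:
$E = 324674$ ($E = 21 + 7 \cdot 46379 = 21 + 324653 = 324674$)
$\frac{36 \left(-10\right) \left(-10\right)}{-36453} + \frac{E}{38619 \cdot \frac{1}{169}} = \frac{36 \left(-10\right) \left(-10\right)}{-36453} + \frac{324674}{38619 \cdot \frac{1}{169}} = \left(-360\right) \left(-10\right) \left(- \frac{1}{36453}\right) + \frac{324674}{38619 \cdot \frac{1}{169}} = 3600 \left(- \frac{1}{36453}\right) + \frac{324674}{\frac{38619}{169}} = - \frac{1200}{12151} + 324674 \cdot \frac{169}{38619} = - \frac{1200}{12151} + \frac{7838558}{5517} = \frac{95239697858}{67037067}$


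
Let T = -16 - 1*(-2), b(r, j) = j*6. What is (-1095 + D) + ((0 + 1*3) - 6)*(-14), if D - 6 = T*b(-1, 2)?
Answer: -1215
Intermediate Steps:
b(r, j) = 6*j
T = -14 (T = -16 + 2 = -14)
D = -162 (D = 6 - 84*2 = 6 - 14*12 = 6 - 168 = -162)
(-1095 + D) + ((0 + 1*3) - 6)*(-14) = (-1095 - 162) + ((0 + 1*3) - 6)*(-14) = -1257 + ((0 + 3) - 6)*(-14) = -1257 + (3 - 6)*(-14) = -1257 - 3*(-14) = -1257 + 42 = -1215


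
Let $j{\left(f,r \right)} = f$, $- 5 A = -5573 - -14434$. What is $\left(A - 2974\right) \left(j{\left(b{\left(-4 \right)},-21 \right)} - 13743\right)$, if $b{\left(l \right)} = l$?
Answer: $\frac{326230057}{5} \approx 6.5246 \cdot 10^{7}$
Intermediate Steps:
$A = - \frac{8861}{5}$ ($A = - \frac{-5573 - -14434}{5} = - \frac{-5573 + 14434}{5} = \left(- \frac{1}{5}\right) 8861 = - \frac{8861}{5} \approx -1772.2$)
$\left(A - 2974\right) \left(j{\left(b{\left(-4 \right)},-21 \right)} - 13743\right) = \left(- \frac{8861}{5} - 2974\right) \left(-4 - 13743\right) = \left(- \frac{23731}{5}\right) \left(-13747\right) = \frac{326230057}{5}$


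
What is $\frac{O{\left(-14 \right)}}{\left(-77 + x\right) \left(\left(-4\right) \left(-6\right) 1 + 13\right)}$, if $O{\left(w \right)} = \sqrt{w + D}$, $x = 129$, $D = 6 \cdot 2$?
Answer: $\frac{i \sqrt{2}}{1924} \approx 0.00073504 i$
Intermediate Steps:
$D = 12$
$O{\left(w \right)} = \sqrt{12 + w}$ ($O{\left(w \right)} = \sqrt{w + 12} = \sqrt{12 + w}$)
$\frac{O{\left(-14 \right)}}{\left(-77 + x\right) \left(\left(-4\right) \left(-6\right) 1 + 13\right)} = \frac{\sqrt{12 - 14}}{\left(-77 + 129\right) \left(\left(-4\right) \left(-6\right) 1 + 13\right)} = \frac{\sqrt{-2}}{52 \left(24 \cdot 1 + 13\right)} = \frac{i \sqrt{2}}{52 \left(24 + 13\right)} = \frac{i \sqrt{2}}{52 \cdot 37} = \frac{i \sqrt{2}}{1924}$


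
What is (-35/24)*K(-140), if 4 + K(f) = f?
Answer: 210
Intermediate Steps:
K(f) = -4 + f
(-35/24)*K(-140) = (-35/24)*(-4 - 140) = -35*1/24*(-144) = -35/24*(-144) = 210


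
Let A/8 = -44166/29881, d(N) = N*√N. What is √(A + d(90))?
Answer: √(-10557793968 + 241076023470*√10)/29881 ≈ 29.017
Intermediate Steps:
d(N) = N^(3/2)
A = -353328/29881 (A = 8*(-44166/29881) = -353328/29881 ≈ -11.825)
√(A + d(90)) = √(-353328/29881 + 90^(3/2)) = √(-353328/29881 + 270*√10)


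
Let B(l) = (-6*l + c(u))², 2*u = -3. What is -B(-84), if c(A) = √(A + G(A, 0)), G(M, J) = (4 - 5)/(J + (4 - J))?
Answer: -(1008 + I*√7)²/4 ≈ -2.5401e+5 - 1333.5*I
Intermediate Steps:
u = -3/2 (u = (½)*(-3) = -3/2 ≈ -1.5000)
G(M, J) = -¼ (G(M, J) = -1/4 = -1*¼ = -¼)
c(A) = √(-¼ + A) (c(A) = √(A - ¼) = √(-¼ + A))
B(l) = (-6*l + I*√7/2)² (B(l) = (-6*l + √(-1 + 4*(-3/2))/2)² = (-6*l + √(-1 - 6)/2)² = (-6*l + √(-7)/2)² = (-6*l + (I*√7)/2)² = (-6*l + I*√7/2)²)
-B(-84) = -(12*(-84) - I*√7)²/4 = -(-1008 - I*√7)²/4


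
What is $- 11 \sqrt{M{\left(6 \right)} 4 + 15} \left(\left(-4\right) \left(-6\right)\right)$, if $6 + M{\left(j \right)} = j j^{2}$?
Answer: $- 792 \sqrt{95} \approx -7719.5$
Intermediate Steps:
$M{\left(j \right)} = -6 + j^{3}$ ($M{\left(j \right)} = -6 + j j^{2} = -6 + j^{3}$)
$- 11 \sqrt{M{\left(6 \right)} 4 + 15} \left(\left(-4\right) \left(-6\right)\right) = - 11 \sqrt{\left(-6 + 6^{3}\right) 4 + 15} \left(\left(-4\right) \left(-6\right)\right) = - 11 \sqrt{\left(-6 + 216\right) 4 + 15} \cdot 24 = - 11 \sqrt{210 \cdot 4 + 15} \cdot 24 = - 11 \sqrt{840 + 15} \cdot 24 = - 11 \sqrt{855} \cdot 24 = - 11 \cdot 3 \sqrt{95} \cdot 24 = - 33 \sqrt{95} \cdot 24 = - 792 \sqrt{95}$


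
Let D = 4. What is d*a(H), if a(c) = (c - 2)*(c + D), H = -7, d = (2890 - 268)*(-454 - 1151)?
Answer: -113624370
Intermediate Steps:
d = -4208310 (d = 2622*(-1605) = -4208310)
a(c) = (-2 + c)*(4 + c) (a(c) = (c - 2)*(c + 4) = (-2 + c)*(4 + c))
d*a(H) = -4208310*(-8 + (-7)**2 + 2*(-7)) = -4208310*(-8 + 49 - 14) = -4208310*27 = -113624370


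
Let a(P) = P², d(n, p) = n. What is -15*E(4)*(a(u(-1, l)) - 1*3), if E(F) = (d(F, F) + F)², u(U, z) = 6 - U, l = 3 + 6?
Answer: -44160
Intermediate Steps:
l = 9
E(F) = 4*F² (E(F) = (F + F)² = (2*F)² = 4*F²)
-15*E(4)*(a(u(-1, l)) - 1*3) = -15*4*4²*((6 - 1*(-1))² - 1*3) = -15*4*16*((6 + 1)² - 3) = -960*(7² - 3) = -960*(49 - 3) = -960*46 = -15*2944 = -44160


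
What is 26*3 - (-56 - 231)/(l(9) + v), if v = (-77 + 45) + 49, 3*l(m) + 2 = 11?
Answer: 1847/20 ≈ 92.350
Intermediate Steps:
l(m) = 3 (l(m) = -⅔ + (⅓)*11 = -⅔ + 11/3 = 3)
v = 17 (v = -32 + 49 = 17)
26*3 - (-56 - 231)/(l(9) + v) = 26*3 - (-56 - 231)/(3 + 17) = 78 - (-287)/20 = 78 - 1*(-287/20) = 78 + 287/20 = 1847/20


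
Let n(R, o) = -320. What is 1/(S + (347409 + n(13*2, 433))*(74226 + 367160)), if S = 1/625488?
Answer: 625488/95824902556222753 ≈ 6.5274e-12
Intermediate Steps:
S = 1/625488 ≈ 1.5988e-6
1/(S + (347409 + n(13*2, 433))*(74226 + 367160)) = 1/(1/625488 + (347409 - 320)*(74226 + 367160)) = 1/(1/625488 + 347089*441386) = 1/(1/625488 + 153200225354) = 1/(95824902556222753/625488) = 625488/95824902556222753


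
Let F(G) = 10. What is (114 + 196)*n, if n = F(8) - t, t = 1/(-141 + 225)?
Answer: 130045/42 ≈ 3096.3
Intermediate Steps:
t = 1/84 ≈ 0.011905
n = 839/84 (n = 10 - 1*1/84 = 10 - 1/84 = 839/84 ≈ 9.9881)
(114 + 196)*n = (114 + 196)*(839/84) = 310*(839/84) = 130045/42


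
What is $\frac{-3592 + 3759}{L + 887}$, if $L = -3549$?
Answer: $- \frac{167}{2662} \approx -0.062735$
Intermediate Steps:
$\frac{-3592 + 3759}{L + 887} = \frac{-3592 + 3759}{-3549 + 887} = \frac{167}{-2662} = 167 \left(- \frac{1}{2662}\right) = - \frac{167}{2662}$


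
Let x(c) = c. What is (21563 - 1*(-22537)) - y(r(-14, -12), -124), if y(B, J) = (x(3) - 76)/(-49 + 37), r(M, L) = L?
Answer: 529127/12 ≈ 44094.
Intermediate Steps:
y(B, J) = 73/12 (y(B, J) = (3 - 76)/(-49 + 37) = -73/(-12) = -73*(-1/12) = 73/12)
(21563 - 1*(-22537)) - y(r(-14, -12), -124) = (21563 - 1*(-22537)) - 1*73/12 = (21563 + 22537) - 73/12 = 44100 - 73/12 = 529127/12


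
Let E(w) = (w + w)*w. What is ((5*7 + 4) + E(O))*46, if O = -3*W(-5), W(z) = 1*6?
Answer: 31602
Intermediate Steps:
W(z) = 6
O = -18 (O = -3*6 = -18)
E(w) = 2*w**2 (E(w) = (2*w)*w = 2*w**2)
((5*7 + 4) + E(O))*46 = ((5*7 + 4) + 2*(-18)**2)*46 = ((35 + 4) + 2*324)*46 = (39 + 648)*46 = 687*46 = 31602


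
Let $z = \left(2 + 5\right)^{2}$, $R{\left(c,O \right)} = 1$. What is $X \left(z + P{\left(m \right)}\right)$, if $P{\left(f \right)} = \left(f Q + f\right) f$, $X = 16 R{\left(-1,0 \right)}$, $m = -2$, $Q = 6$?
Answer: $1232$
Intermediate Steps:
$z = 49$ ($z = 7^{2} = 49$)
$X = 16$ ($X = 16 \cdot 1 = 16$)
$P{\left(f \right)} = 7 f^{2}$ ($P{\left(f \right)} = \left(f 6 + f\right) f = \left(6 f + f\right) f = 7 f f = 7 f^{2}$)
$X \left(z + P{\left(m \right)}\right) = 16 \left(49 + 7 \left(-2\right)^{2}\right) = 16 \left(49 + 7 \cdot 4\right) = 16 \left(49 + 28\right) = 16 \cdot 77 = 1232$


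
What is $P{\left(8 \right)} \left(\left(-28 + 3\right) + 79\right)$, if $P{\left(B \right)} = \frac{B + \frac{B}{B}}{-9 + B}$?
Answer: $-486$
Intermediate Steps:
$P{\left(B \right)} = \frac{1 + B}{-9 + B}$ ($P{\left(B \right)} = \frac{B + 1}{-9 + B} = \frac{1 + B}{-9 + B}$)
$P{\left(8 \right)} \left(\left(-28 + 3\right) + 79\right) = \frac{1 + 8}{-9 + 8} \left(\left(-28 + 3\right) + 79\right) = \frac{1}{-1} \cdot 9 \left(-25 + 79\right) = \left(-1\right) 9 \cdot 54 = \left(-9\right) 54 = -486$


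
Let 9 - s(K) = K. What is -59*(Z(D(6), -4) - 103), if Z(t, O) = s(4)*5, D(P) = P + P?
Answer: 4602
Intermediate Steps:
s(K) = 9 - K
D(P) = 2*P
Z(t, O) = 25 (Z(t, O) = (9 - 1*4)*5 = (9 - 4)*5 = 5*5 = 25)
-59*(Z(D(6), -4) - 103) = -59*(25 - 103) = -59*(-78) = 4602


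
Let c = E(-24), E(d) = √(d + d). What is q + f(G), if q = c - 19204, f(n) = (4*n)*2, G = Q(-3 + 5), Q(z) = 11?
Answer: -19116 + 4*I*√3 ≈ -19116.0 + 6.9282*I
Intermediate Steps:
E(d) = √2*√d (E(d) = √(2*d) = √2*√d)
c = 4*I*√3 (c = √2*√(-24) = √2*(2*I*√6) = 4*I*√3 ≈ 6.9282*I)
G = 11
f(n) = 8*n
q = -19204 + 4*I*√3 (q = 4*I*√3 - 19204 = -19204 + 4*I*√3 ≈ -19204.0 + 6.9282*I)
q + f(G) = (-19204 + 4*I*√3) + 8*11 = (-19204 + 4*I*√3) + 88 = -19116 + 4*I*√3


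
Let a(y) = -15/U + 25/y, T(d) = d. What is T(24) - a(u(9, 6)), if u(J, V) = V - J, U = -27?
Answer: 286/9 ≈ 31.778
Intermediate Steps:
a(y) = 5/9 + 25/y (a(y) = -15/(-27) + 25/y = -15*(-1/27) + 25/y = 5/9 + 25/y)
T(24) - a(u(9, 6)) = 24 - (5/9 + 25/(6 - 1*9)) = 24 - (5/9 + 25/(6 - 9)) = 24 - (5/9 + 25/(-3)) = 24 - (5/9 + 25*(-1/3)) = 24 - (5/9 - 25/3) = 24 - 1*(-70/9) = 24 + 70/9 = 286/9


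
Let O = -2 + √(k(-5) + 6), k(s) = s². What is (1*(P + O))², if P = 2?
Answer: 31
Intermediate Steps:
O = -2 + √31 (O = -2 + √((-5)² + 6) = -2 + √(25 + 6) = -2 + √31 ≈ 3.5678)
(1*(P + O))² = (1*(2 + (-2 + √31)))² = (1*√31)² = (√31)² = 31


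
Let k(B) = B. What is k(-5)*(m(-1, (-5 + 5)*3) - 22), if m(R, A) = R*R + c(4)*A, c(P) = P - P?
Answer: 105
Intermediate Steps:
c(P) = 0
m(R, A) = R**2 (m(R, A) = R*R + 0*A = R**2 + 0 = R**2)
k(-5)*(m(-1, (-5 + 5)*3) - 22) = -5*((-1)**2 - 22) = -5*(1 - 22) = -5*(-21) = 105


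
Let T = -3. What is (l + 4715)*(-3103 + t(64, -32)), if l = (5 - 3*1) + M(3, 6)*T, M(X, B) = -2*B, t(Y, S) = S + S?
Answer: -15052751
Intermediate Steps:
t(Y, S) = 2*S
l = 38 (l = (5 - 3*1) - 2*6*(-3) = (5 - 3) - 12*(-3) = 2 + 36 = 38)
(l + 4715)*(-3103 + t(64, -32)) = (38 + 4715)*(-3103 + 2*(-32)) = 4753*(-3103 - 64) = 4753*(-3167) = -15052751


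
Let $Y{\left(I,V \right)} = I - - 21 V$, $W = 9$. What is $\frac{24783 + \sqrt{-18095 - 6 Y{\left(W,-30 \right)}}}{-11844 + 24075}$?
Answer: $\frac{8261}{4077} + \frac{i \sqrt{14369}}{12231} \approx 2.0262 + 0.0098006 i$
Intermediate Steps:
$Y{\left(I,V \right)} = I + 21 V$
$\frac{24783 + \sqrt{-18095 - 6 Y{\left(W,-30 \right)}}}{-11844 + 24075} = \frac{24783 + \sqrt{-18095 - 6 \left(9 + 21 \left(-30\right)\right)}}{-11844 + 24075} = \frac{24783 + \sqrt{-18095 - 6 \left(9 - 630\right)}}{12231} = \left(24783 + \sqrt{-18095 - -3726}\right) \frac{1}{12231} = \left(24783 + \sqrt{-18095 + 3726}\right) \frac{1}{12231} = \left(24783 + \sqrt{-14369}\right) \frac{1}{12231} = \left(24783 + i \sqrt{14369}\right) \frac{1}{12231} = \frac{8261}{4077} + \frac{i \sqrt{14369}}{12231}$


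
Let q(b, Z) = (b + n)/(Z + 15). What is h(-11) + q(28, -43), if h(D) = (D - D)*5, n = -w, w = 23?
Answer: -5/28 ≈ -0.17857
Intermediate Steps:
n = -23 (n = -1*23 = -23)
q(b, Z) = (-23 + b)/(15 + Z) (q(b, Z) = (b - 23)/(Z + 15) = (-23 + b)/(15 + Z))
h(D) = 0 (h(D) = 0*5 = 0)
h(-11) + q(28, -43) = 0 + (-23 + 28)/(15 - 43) = 0 + 5/(-28) = 0 - 1/28*5 = 0 - 5/28 = -5/28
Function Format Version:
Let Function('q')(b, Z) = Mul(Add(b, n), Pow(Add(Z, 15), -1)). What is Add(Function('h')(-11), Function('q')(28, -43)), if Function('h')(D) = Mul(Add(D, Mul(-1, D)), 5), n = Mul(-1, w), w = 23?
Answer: Rational(-5, 28) ≈ -0.17857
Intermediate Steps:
n = -23 (n = Mul(-1, 23) = -23)
Function('q')(b, Z) = Mul(Pow(Add(15, Z), -1), Add(-23, b)) (Function('q')(b, Z) = Mul(Add(b, -23), Pow(Add(Z, 15), -1)) = Mul(Add(-23, b), Pow(Add(15, Z), -1)) = Mul(Pow(Add(15, Z), -1), Add(-23, b)))
Function('h')(D) = 0 (Function('h')(D) = Mul(0, 5) = 0)
Add(Function('h')(-11), Function('q')(28, -43)) = Add(0, Mul(Pow(Add(15, -43), -1), Add(-23, 28))) = Add(0, Mul(Pow(-28, -1), 5)) = Add(0, Mul(Rational(-1, 28), 5)) = Add(0, Rational(-5, 28)) = Rational(-5, 28)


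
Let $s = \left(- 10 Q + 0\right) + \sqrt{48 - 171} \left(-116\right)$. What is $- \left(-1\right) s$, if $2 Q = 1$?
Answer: $-5 - 116 i \sqrt{123} \approx -5.0 - 1286.5 i$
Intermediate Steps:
$Q = \frac{1}{2}$ ($Q = \frac{1}{2} \cdot 1 = \frac{1}{2} \approx 0.5$)
$s = -5 - 116 i \sqrt{123}$ ($s = \left(\left(-10\right) \frac{1}{2} + 0\right) + \sqrt{48 - 171} \left(-116\right) = \left(-5 + 0\right) + \sqrt{-123} \left(-116\right) = -5 + i \sqrt{123} \left(-116\right) = -5 - 116 i \sqrt{123} \approx -5.0 - 1286.5 i$)
$- \left(-1\right) s = - \left(-1\right) \left(-5 - 116 i \sqrt{123}\right) = - (5 + 116 i \sqrt{123}) = -5 - 116 i \sqrt{123}$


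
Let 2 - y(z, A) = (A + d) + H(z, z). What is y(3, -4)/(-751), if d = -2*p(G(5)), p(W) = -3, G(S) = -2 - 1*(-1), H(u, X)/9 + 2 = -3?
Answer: -45/751 ≈ -0.059920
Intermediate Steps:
H(u, X) = -45 (H(u, X) = -18 + 9*(-3) = -18 - 27 = -45)
G(S) = -1 (G(S) = -2 + 1 = -1)
d = 6 (d = -2*(-3) = 6)
y(z, A) = 41 - A (y(z, A) = 2 - ((A + 6) - 45) = 2 - ((6 + A) - 45) = 2 - (-39 + A) = 2 + (39 - A) = 41 - A)
y(3, -4)/(-751) = (41 - 1*(-4))/(-751) = (41 + 4)*(-1/751) = 45*(-1/751) = -45/751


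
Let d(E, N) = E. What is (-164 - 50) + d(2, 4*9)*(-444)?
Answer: -1102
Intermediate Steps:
(-164 - 50) + d(2, 4*9)*(-444) = (-164 - 50) + 2*(-444) = -214 - 888 = -1102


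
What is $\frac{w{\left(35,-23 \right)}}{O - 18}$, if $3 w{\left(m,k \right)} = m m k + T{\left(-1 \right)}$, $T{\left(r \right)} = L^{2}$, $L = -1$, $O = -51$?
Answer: $\frac{28174}{207} \approx 136.11$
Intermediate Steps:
$T{\left(r \right)} = 1$ ($T{\left(r \right)} = \left(-1\right)^{2} = 1$)
$w{\left(m,k \right)} = \frac{1}{3} + \frac{k m^{2}}{3}$ ($w{\left(m,k \right)} = \frac{m m k + 1}{3} = \frac{m^{2} k + 1}{3} = \frac{k m^{2} + 1}{3} = \frac{1 + k m^{2}}{3} = \frac{1}{3} + \frac{k m^{2}}{3}$)
$\frac{w{\left(35,-23 \right)}}{O - 18} = \frac{\frac{1}{3} + \frac{1}{3} \left(-23\right) 35^{2}}{-51 - 18} = \frac{\frac{1}{3} + \frac{1}{3} \left(-23\right) 1225}{-69} = - \frac{\frac{1}{3} - \frac{28175}{3}}{69} = \left(- \frac{1}{69}\right) \left(- \frac{28174}{3}\right) = \frac{28174}{207}$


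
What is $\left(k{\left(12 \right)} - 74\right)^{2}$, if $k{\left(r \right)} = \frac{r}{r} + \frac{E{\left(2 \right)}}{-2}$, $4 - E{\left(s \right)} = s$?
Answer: $5476$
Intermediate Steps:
$E{\left(s \right)} = 4 - s$
$k{\left(r \right)} = 0$ ($k{\left(r \right)} = \frac{r}{r} + \frac{4 - 2}{-2} = 1 + \left(4 - 2\right) \left(- \frac{1}{2}\right) = 1 + 2 \left(- \frac{1}{2}\right) = 1 - 1 = 0$)
$\left(k{\left(12 \right)} - 74\right)^{2} = \left(0 - 74\right)^{2} = \left(-74\right)^{2} = 5476$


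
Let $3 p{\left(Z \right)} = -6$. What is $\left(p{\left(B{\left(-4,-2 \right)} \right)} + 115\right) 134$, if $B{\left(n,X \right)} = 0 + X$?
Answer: $15142$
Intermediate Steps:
$B{\left(n,X \right)} = X$
$p{\left(Z \right)} = -2$ ($p{\left(Z \right)} = \frac{1}{3} \left(-6\right) = -2$)
$\left(p{\left(B{\left(-4,-2 \right)} \right)} + 115\right) 134 = \left(-2 + 115\right) 134 = 113 \cdot 134 = 15142$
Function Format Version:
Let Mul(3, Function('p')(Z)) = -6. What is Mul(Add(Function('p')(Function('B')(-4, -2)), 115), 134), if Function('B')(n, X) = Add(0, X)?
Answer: 15142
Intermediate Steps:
Function('B')(n, X) = X
Function('p')(Z) = -2 (Function('p')(Z) = Mul(Rational(1, 3), -6) = -2)
Mul(Add(Function('p')(Function('B')(-4, -2)), 115), 134) = Mul(Add(-2, 115), 134) = Mul(113, 134) = 15142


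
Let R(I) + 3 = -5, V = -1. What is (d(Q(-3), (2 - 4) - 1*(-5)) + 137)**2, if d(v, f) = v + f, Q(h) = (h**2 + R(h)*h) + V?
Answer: 29584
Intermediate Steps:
R(I) = -8 (R(I) = -3 - 5 = -8)
Q(h) = -1 + h**2 - 8*h (Q(h) = (h**2 - 8*h) - 1 = -1 + h**2 - 8*h)
d(v, f) = f + v
(d(Q(-3), (2 - 4) - 1*(-5)) + 137)**2 = ((((2 - 4) - 1*(-5)) + (-1 + (-3)**2 - 8*(-3))) + 137)**2 = (((-2 + 5) + (-1 + 9 + 24)) + 137)**2 = ((3 + 32) + 137)**2 = (35 + 137)**2 = 172**2 = 29584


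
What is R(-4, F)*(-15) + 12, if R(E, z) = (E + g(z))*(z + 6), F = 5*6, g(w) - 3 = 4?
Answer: -1608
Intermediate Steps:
g(w) = 7 (g(w) = 3 + 4 = 7)
F = 30
R(E, z) = (6 + z)*(7 + E) (R(E, z) = (E + 7)*(z + 6) = (7 + E)*(6 + z) = (6 + z)*(7 + E))
R(-4, F)*(-15) + 12 = (42 + 6*(-4) + 7*30 - 4*30)*(-15) + 12 = (42 - 24 + 210 - 120)*(-15) + 12 = 108*(-15) + 12 = -1620 + 12 = -1608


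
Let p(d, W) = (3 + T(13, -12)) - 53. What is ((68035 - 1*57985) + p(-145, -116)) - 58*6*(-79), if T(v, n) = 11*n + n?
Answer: 37348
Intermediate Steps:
T(v, n) = 12*n
p(d, W) = -194 (p(d, W) = (3 + 12*(-12)) - 53 = (3 - 144) - 53 = -141 - 53 = -194)
((68035 - 1*57985) + p(-145, -116)) - 58*6*(-79) = ((68035 - 1*57985) - 194) - 58*6*(-79) = ((68035 - 57985) - 194) - 348*(-79) = (10050 - 194) - 1*(-27492) = 9856 + 27492 = 37348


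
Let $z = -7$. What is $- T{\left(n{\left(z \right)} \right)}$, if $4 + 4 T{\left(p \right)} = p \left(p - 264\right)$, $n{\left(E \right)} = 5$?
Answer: $\frac{1299}{4} \approx 324.75$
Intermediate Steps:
$T{\left(p \right)} = -1 + \frac{p \left(-264 + p\right)}{4}$ ($T{\left(p \right)} = -1 + \frac{p \left(p - 264\right)}{4} = -1 + \frac{p \left(-264 + p\right)}{4}$)
$- T{\left(n{\left(z \right)} \right)} = - (-1 - 330 + \frac{5^{2}}{4}) = - (-1 - 330 + \frac{1}{4} \cdot 25) = - (-1 - 330 + \frac{25}{4}) = \left(-1\right) \left(- \frac{1299}{4}\right) = \frac{1299}{4}$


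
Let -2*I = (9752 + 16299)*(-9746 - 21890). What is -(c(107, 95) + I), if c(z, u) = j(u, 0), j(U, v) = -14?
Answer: -412074704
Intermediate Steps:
c(z, u) = -14
I = 412074718 (I = -(9752 + 16299)*(-9746 - 21890)/2 = -26051*(-31636)/2 = -½*(-824149436) = 412074718)
-(c(107, 95) + I) = -(-14 + 412074718) = -1*412074704 = -412074704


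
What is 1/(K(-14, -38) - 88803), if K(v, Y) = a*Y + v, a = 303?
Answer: -1/100331 ≈ -9.9670e-6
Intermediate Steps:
K(v, Y) = v + 303*Y (K(v, Y) = 303*Y + v = v + 303*Y)
1/(K(-14, -38) - 88803) = 1/((-14 + 303*(-38)) - 88803) = 1/((-14 - 11514) - 88803) = 1/(-11528 - 88803) = 1/(-100331) = -1/100331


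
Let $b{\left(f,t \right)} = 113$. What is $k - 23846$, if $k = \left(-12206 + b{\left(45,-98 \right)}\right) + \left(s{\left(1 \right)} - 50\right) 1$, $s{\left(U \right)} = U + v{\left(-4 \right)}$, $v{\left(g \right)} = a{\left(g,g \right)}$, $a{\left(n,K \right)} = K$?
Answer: $-35992$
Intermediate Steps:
$v{\left(g \right)} = g$
$s{\left(U \right)} = -4 + U$ ($s{\left(U \right)} = U - 4 = -4 + U$)
$k = -12146$ ($k = \left(-12206 + 113\right) + \left(\left(-4 + 1\right) - 50\right) 1 = -12093 + \left(-3 - 50\right) 1 = -12093 - 53 = -12146$)
$k - 23846 = -12146 - 23846 = -35992$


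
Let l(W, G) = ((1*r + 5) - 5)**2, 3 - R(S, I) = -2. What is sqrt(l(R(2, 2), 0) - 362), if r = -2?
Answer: I*sqrt(358) ≈ 18.921*I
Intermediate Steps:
R(S, I) = 5 (R(S, I) = 3 - 1*(-2) = 3 + 2 = 5)
l(W, G) = 4 (l(W, G) = ((1*(-2) + 5) - 5)**2 = ((-2 + 5) - 5)**2 = (3 - 5)**2 = (-2)**2 = 4)
sqrt(l(R(2, 2), 0) - 362) = sqrt(4 - 362) = sqrt(-358) = I*sqrt(358)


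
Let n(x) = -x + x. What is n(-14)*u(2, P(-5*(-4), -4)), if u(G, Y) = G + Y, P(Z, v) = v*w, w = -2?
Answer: 0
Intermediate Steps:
P(Z, v) = -2*v (P(Z, v) = v*(-2) = -2*v)
n(x) = 0
n(-14)*u(2, P(-5*(-4), -4)) = 0*(2 - 2*(-4)) = 0*(2 + 8) = 0*10 = 0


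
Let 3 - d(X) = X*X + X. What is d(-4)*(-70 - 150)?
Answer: 1980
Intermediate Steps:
d(X) = 3 - X - X² (d(X) = 3 - (X*X + X) = 3 - (X² + X) = 3 - (X + X²) = 3 + (-X - X²) = 3 - X - X²)
d(-4)*(-70 - 150) = (3 - 1*(-4) - 1*(-4)²)*(-70 - 150) = (3 + 4 - 1*16)*(-220) = (3 + 4 - 16)*(-220) = -9*(-220) = 1980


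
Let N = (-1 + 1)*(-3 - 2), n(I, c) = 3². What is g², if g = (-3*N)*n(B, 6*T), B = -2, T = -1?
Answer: 0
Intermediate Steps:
n(I, c) = 9
N = 0 (N = 0*(-5) = 0)
g = 0 (g = -3*0*9 = 0*9 = 0)
g² = 0² = 0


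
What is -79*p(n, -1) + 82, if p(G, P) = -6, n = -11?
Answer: 556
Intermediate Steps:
-79*p(n, -1) + 82 = -79*(-6) + 82 = 474 + 82 = 556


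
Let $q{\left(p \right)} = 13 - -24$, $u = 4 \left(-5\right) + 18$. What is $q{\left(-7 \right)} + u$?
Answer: $35$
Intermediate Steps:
$u = -2$ ($u = -20 + 18 = -2$)
$q{\left(p \right)} = 37$ ($q{\left(p \right)} = 13 + 24 = 37$)
$q{\left(-7 \right)} + u = 37 - 2 = 35$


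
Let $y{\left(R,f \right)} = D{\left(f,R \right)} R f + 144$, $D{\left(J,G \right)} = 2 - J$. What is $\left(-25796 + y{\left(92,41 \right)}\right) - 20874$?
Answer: $-193634$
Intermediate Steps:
$y{\left(R,f \right)} = 144 + R f \left(2 - f\right)$ ($y{\left(R,f \right)} = \left(2 - f\right) R f + 144 = R \left(2 - f\right) f + 144 = R f \left(2 - f\right) + 144 = 144 + R f \left(2 - f\right)$)
$\left(-25796 + y{\left(92,41 \right)}\right) - 20874 = \left(-25796 + \left(144 - 92 \cdot 41 \left(-2 + 41\right)\right)\right) - 20874 = \left(-25796 + \left(144 - 92 \cdot 41 \cdot 39\right)\right) - 20874 = \left(-25796 + \left(144 - 147108\right)\right) - 20874 = \left(-25796 - 146964\right) - 20874 = -172760 - 20874 = -193634$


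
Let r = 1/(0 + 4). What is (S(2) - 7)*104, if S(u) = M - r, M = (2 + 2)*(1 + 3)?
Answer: 910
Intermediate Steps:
r = ¼ (r = 1/4 = ¼ ≈ 0.25000)
M = 16 (M = 4*4 = 16)
S(u) = 63/4 (S(u) = 16 - 1*¼ = 16 - ¼ = 63/4)
(S(2) - 7)*104 = (63/4 - 7)*104 = (35/4)*104 = 910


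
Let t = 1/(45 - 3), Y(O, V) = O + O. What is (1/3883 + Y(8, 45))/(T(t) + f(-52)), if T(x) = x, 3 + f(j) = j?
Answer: -2609418/8965847 ≈ -0.29104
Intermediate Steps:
f(j) = -3 + j
Y(O, V) = 2*O
t = 1/42 ≈ 0.023810
(1/3883 + Y(8, 45))/(T(t) + f(-52)) = (1/3883 + 2*8)/(1/42 + (-3 - 52)) = (1/3883 + 16)/(1/42 - 55) = 62129/(3883*(-2309/42)) = (62129/3883)*(-42/2309) = -2609418/8965847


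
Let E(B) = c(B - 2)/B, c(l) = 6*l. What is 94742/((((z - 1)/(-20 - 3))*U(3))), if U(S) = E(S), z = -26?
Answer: 1089533/27 ≈ 40353.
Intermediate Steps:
E(B) = (-12 + 6*B)/B (E(B) = (6*(B - 2))/B = (6*(-2 + B))/B = (-12 + 6*B)/B)
U(S) = 6 - 12/S
94742/((((z - 1)/(-20 - 3))*U(3))) = 94742/((((-26 - 1)/(-20 - 3))*(6 - 12/3))) = 94742/(((-27/(-23))*(6 - 12*⅓))) = 94742/(((-27*(-1/23))*(6 - 4))) = 94742/(((27/23)*2)) = 94742/(54/23) = 94742*(23/54) = 1089533/27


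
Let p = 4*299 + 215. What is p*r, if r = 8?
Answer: 11288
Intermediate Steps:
p = 1411 (p = 1196 + 215 = 1411)
p*r = 1411*8 = 11288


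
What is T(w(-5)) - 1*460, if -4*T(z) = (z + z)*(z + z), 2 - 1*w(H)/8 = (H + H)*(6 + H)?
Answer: -9676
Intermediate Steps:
w(H) = 16 - 16*H*(6 + H) (w(H) = 16 - 8*(H + H)*(6 + H) = 16 - 8*2*H*(6 + H) = 16 - 16*H*(6 + H))
T(z) = -z² (T(z) = -(z + z)*(z + z)/4 = -2*z*2*z/4 = -z²)
T(w(-5)) - 1*460 = -(16 - 96*(-5) - 16*(-5)²)² - 1*460 = -(16 + 480 - 16*25)² - 460 = -(16 + 480 - 400)² - 460 = -1*96² - 460 = -1*9216 - 460 = -9216 - 460 = -9676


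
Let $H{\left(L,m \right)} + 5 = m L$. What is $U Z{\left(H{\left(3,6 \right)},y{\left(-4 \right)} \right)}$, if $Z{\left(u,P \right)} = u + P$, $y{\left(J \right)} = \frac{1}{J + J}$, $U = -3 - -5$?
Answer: $\frac{103}{4} \approx 25.75$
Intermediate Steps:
$H{\left(L,m \right)} = -5 + L m$ ($H{\left(L,m \right)} = -5 + m L = -5 + L m$)
$U = 2$ ($U = -3 + 5 = 2$)
$y{\left(J \right)} = \frac{1}{2 J}$
$Z{\left(u,P \right)} = P + u$
$U Z{\left(H{\left(3,6 \right)},y{\left(-4 \right)} \right)} = 2 \left(\frac{1}{2 \left(-4\right)} + \left(-5 + 3 \cdot 6\right)\right) = 2 \left(\frac{1}{2} \left(- \frac{1}{4}\right) + \left(-5 + 18\right)\right) = 2 \left(- \frac{1}{8} + 13\right) = 2 \cdot \frac{103}{8} = \frac{103}{4}$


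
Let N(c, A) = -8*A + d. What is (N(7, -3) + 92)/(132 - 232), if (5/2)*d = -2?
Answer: -144/125 ≈ -1.1520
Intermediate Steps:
d = -⅘ (d = (⅖)*(-2) = -⅘ ≈ -0.80000)
N(c, A) = -⅘ - 8*A (N(c, A) = -8*A - ⅘ = -⅘ - 8*A)
(N(7, -3) + 92)/(132 - 232) = ((-⅘ - 8*(-3)) + 92)/(132 - 232) = ((-⅘ + 24) + 92)/(-100) = (116/5 + 92)*(-1/100) = (576/5)*(-1/100) = -144/125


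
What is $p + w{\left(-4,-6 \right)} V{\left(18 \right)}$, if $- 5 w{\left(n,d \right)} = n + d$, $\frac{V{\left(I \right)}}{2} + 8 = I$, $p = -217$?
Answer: $-177$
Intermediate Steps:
$V{\left(I \right)} = -16 + 2 I$
$w{\left(n,d \right)} = - \frac{d}{5} - \frac{n}{5}$ ($w{\left(n,d \right)} = - \frac{n + d}{5} = - \frac{d + n}{5} = - \frac{d}{5} - \frac{n}{5}$)
$p + w{\left(-4,-6 \right)} V{\left(18 \right)} = -217 + \left(\left(- \frac{1}{5}\right) \left(-6\right) - - \frac{4}{5}\right) \left(-16 + 2 \cdot 18\right) = -217 + \left(\frac{6}{5} + \frac{4}{5}\right) \left(-16 + 36\right) = -217 + 2 \cdot 20 = -217 + 40 = -177$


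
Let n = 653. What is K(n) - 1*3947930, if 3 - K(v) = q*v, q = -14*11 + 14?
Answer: -3856507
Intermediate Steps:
q = -140 (q = -154 + 14 = -140)
K(v) = 3 + 140*v (K(v) = 3 - (-140)*v = 3 + 140*v)
K(n) - 1*3947930 = (3 + 140*653) - 1*3947930 = (3 + 91420) - 3947930 = 91423 - 3947930 = -3856507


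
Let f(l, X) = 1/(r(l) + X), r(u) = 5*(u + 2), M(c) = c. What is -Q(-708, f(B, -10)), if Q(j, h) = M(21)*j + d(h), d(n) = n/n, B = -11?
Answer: 14867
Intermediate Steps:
r(u) = 10 + 5*u (r(u) = 5*(2 + u) = 10 + 5*u)
d(n) = 1
f(l, X) = 1/(10 + X + 5*l) (f(l, X) = 1/((10 + 5*l) + X) = 1/(10 + X + 5*l))
Q(j, h) = 1 + 21*j (Q(j, h) = 21*j + 1 = 1 + 21*j)
-Q(-708, f(B, -10)) = -(1 + 21*(-708)) = -(1 - 14868) = -1*(-14867) = 14867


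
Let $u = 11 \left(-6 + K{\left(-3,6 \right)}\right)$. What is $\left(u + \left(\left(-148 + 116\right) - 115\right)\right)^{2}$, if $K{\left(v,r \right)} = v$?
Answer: $60516$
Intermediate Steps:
$u = -99$ ($u = 11 \left(-6 - 3\right) = 11 \left(-9\right) = -99$)
$\left(u + \left(\left(-148 + 116\right) - 115\right)\right)^{2} = \left(-99 + \left(\left(-148 + 116\right) - 115\right)\right)^{2} = \left(-99 - 147\right)^{2} = \left(-246\right)^{2} = 60516$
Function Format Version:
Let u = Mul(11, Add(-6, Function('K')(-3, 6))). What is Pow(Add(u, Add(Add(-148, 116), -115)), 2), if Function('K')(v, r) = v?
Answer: 60516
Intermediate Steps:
u = -99 (u = Mul(11, Add(-6, -3)) = Mul(11, -9) = -99)
Pow(Add(u, Add(Add(-148, 116), -115)), 2) = Pow(Add(-99, Add(Add(-148, 116), -115)), 2) = Pow(Add(-99, Add(-32, -115)), 2) = Pow(Add(-99, -147), 2) = Pow(-246, 2) = 60516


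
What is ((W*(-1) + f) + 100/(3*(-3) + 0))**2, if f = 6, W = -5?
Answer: 1/81 ≈ 0.012346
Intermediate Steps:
((W*(-1) + f) + 100/(3*(-3) + 0))**2 = ((-5*(-1) + 6) + 100/(3*(-3) + 0))**2 = ((5 + 6) + 100/(-9 + 0))**2 = (11 + 100/(-9))**2 = (11 + 100*(-1/9))**2 = (11 - 100/9)**2 = (-1/9)**2 = 1/81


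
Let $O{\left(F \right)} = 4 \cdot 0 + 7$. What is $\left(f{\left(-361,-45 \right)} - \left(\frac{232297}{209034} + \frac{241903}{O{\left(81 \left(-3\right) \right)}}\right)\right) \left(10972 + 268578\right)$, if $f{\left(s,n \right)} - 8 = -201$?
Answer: $- \frac{1015365190569875}{104517} \approx -9.7148 \cdot 10^{9}$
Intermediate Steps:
$f{\left(s,n \right)} = -193$ ($f{\left(s,n \right)} = 8 - 201 = -193$)
$O{\left(F \right)} = 7$ ($O{\left(F \right)} = 0 + 7 = 7$)
$\left(f{\left(-361,-45 \right)} - \left(\frac{232297}{209034} + \frac{241903}{O{\left(81 \left(-3\right) \right)}}\right)\right) \left(10972 + 268578\right) = \left(-193 - \left(\frac{232297}{209034} + \frac{241903}{7}\right)\right) \left(10972 + 268578\right) = \left(-193 - \frac{7223939683}{209034}\right) 279550 = \left(- \frac{7264283245}{209034}\right) 279550 = - \frac{1015365190569875}{104517}$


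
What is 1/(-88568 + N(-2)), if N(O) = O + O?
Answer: -1/88572 ≈ -1.1290e-5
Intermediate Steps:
N(O) = 2*O
1/(-88568 + N(-2)) = 1/(-88568 + 2*(-2)) = 1/(-88568 - 4) = 1/(-88572) = -1/88572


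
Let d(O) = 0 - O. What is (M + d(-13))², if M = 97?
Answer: 12100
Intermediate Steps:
d(O) = -O
(M + d(-13))² = (97 - 1*(-13))² = (97 + 13)² = 110² = 12100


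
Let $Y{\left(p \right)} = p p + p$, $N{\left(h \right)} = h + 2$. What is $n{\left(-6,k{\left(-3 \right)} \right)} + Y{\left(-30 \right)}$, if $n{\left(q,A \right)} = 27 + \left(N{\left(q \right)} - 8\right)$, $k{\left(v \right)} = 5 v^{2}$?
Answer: $885$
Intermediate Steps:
$N{\left(h \right)} = 2 + h$
$Y{\left(p \right)} = p + p^{2}$ ($Y{\left(p \right)} = p^{2} + p = p + p^{2}$)
$n{\left(q,A \right)} = 21 + q$ ($n{\left(q,A \right)} = 27 + \left(\left(2 + q\right) - 8\right) = 27 + \left(-6 + q\right) = 21 + q$)
$n{\left(-6,k{\left(-3 \right)} \right)} + Y{\left(-30 \right)} = \left(21 - 6\right) - 30 \left(1 - 30\right) = 15 - -870 = 15 + 870 = 885$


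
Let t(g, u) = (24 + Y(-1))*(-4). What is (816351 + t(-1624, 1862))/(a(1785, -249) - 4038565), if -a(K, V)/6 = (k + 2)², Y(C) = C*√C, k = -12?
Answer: -163251/807833 - 4*I/4039165 ≈ -0.20209 - 9.903e-7*I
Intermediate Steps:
Y(C) = C^(3/2)
t(g, u) = -96 + 4*I (t(g, u) = (24 + (-1)^(3/2))*(-4) = (24 - I)*(-4) = -96 + 4*I)
a(K, V) = -600 (a(K, V) = -6*(-12 + 2)² = -6*(-10)² = -6*100 = -600)
(816351 + t(-1624, 1862))/(a(1785, -249) - 4038565) = (816351 + (-96 + 4*I))/(-600 - 4038565) = (816255 + 4*I)/(-4039165) = (816255 + 4*I)*(-1/4039165) = -163251/807833 - 4*I/4039165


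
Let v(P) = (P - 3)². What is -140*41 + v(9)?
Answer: -5704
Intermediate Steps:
v(P) = (-3 + P)²
-140*41 + v(9) = -140*41 + (-3 + 9)² = -5740 + 6² = -5740 + 36 = -5704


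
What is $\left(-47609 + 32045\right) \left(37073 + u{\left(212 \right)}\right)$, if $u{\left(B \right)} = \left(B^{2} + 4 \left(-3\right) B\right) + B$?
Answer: $-1240217340$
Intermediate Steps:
$u{\left(B \right)} = B^{2} - 11 B$ ($u{\left(B \right)} = \left(B^{2} - 12 B\right) + B = B^{2} - 11 B$)
$\left(-47609 + 32045\right) \left(37073 + u{\left(212 \right)}\right) = \left(-47609 + 32045\right) \left(37073 + 212 \left(-11 + 212\right)\right) = - 15564 \left(37073 + 212 \cdot 201\right) = - 15564 \left(37073 + 42612\right) = \left(-15564\right) 79685 = -1240217340$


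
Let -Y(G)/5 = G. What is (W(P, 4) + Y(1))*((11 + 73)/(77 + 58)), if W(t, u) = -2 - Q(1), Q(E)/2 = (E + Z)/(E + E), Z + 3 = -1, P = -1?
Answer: -112/45 ≈ -2.4889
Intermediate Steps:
Y(G) = -5*G
Z = -4 (Z = -3 - 1 = -4)
Q(E) = (-4 + E)/E (Q(E) = 2*((E - 4)/(E + E)) = 2*((-4 + E)/((2*E))) = 2*((-4 + E)*(1/(2*E))) = 2*((-4 + E)/(2*E)) = (-4 + E)/E)
W(t, u) = 1 (W(t, u) = -2 - (-4 + 1)/1 = -2 - (-3) = -2 - 1*(-3) = -2 + 3 = 1)
(W(P, 4) + Y(1))*((11 + 73)/(77 + 58)) = (1 - 5*1)*((11 + 73)/(77 + 58)) = (1 - 5)*(84/135) = -336/135 = -4*28/45 = -112/45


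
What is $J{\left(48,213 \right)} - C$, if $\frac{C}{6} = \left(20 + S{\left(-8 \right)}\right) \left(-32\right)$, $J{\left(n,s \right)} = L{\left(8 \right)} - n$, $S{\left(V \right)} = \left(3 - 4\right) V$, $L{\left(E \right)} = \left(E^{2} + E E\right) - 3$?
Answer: $5453$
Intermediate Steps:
$L{\left(E \right)} = -3 + 2 E^{2}$ ($L{\left(E \right)} = \left(E^{2} + E^{2}\right) - 3 = 2 E^{2} - 3 = -3 + 2 E^{2}$)
$S{\left(V \right)} = - V$
$J{\left(n,s \right)} = 125 - n$ ($J{\left(n,s \right)} = \left(-3 + 2 \cdot 8^{2}\right) - n = \left(-3 + 2 \cdot 64\right) - n = \left(-3 + 128\right) - n = 125 - n$)
$C = -5376$ ($C = 6 \left(20 - -8\right) \left(-32\right) = 6 \left(20 + 8\right) \left(-32\right) = 6 \cdot 28 \left(-32\right) = 6 \left(-896\right) = -5376$)
$J{\left(48,213 \right)} - C = \left(125 - 48\right) - -5376 = \left(125 - 48\right) + 5376 = 77 + 5376 = 5453$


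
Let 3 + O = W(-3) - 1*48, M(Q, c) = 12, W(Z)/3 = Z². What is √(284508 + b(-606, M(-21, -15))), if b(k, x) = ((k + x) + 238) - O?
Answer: 4*√17761 ≈ 533.08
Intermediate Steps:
W(Z) = 3*Z²
O = -24 (O = -3 + (3*(-3)² - 1*48) = -3 + (3*9 - 48) = -3 + (27 - 48) = -3 - 21 = -24)
b(k, x) = 262 + k + x (b(k, x) = ((k + x) + 238) - 1*(-24) = (238 + k + x) + 24 = 262 + k + x)
√(284508 + b(-606, M(-21, -15))) = √(284508 + (262 - 606 + 12)) = √(284508 - 332) = √284176 = 4*√17761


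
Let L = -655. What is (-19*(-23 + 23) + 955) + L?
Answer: 300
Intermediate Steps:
(-19*(-23 + 23) + 955) + L = (-19*(-23 + 23) + 955) - 655 = (-19*0 + 955) - 655 = (0 + 955) - 655 = 955 - 655 = 300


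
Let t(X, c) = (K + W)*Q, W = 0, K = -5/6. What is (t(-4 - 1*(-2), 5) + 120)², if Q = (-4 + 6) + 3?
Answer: 483025/36 ≈ 13417.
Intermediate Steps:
K = -⅚ (K = -5*⅙ = -⅚ ≈ -0.83333)
Q = 5 (Q = 2 + 3 = 5)
t(X, c) = -25/6 (t(X, c) = (-⅚ + 0)*5 = -⅚*5 = -25/6)
(t(-4 - 1*(-2), 5) + 120)² = (-25/6 + 120)² = (695/6)² = 483025/36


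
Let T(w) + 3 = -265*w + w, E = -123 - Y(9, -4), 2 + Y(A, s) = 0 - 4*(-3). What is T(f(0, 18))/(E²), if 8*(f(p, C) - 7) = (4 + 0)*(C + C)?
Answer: -6603/17689 ≈ -0.37328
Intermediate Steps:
Y(A, s) = 10 (Y(A, s) = -2 + (0 - 4*(-3)) = -2 + (0 + 12) = -2 + 12 = 10)
f(p, C) = 7 + C (f(p, C) = 7 + ((4 + 0)*(C + C))/8 = 7 + (4*(2*C))/8 = 7 + (8*C)/8 = 7 + C)
E = -133 (E = -123 - 1*10 = -123 - 10 = -133)
T(w) = -3 - 264*w (T(w) = -3 + (-265*w + w) = -3 - 264*w)
T(f(0, 18))/(E²) = (-3 - 264*(7 + 18))/((-133)²) = (-3 - 264*25)/17689 = (-3 - 6600)*(1/17689) = -6603*1/17689 = -6603/17689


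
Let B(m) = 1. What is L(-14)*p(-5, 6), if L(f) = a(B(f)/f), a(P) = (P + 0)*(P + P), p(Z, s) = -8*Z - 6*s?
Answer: 2/49 ≈ 0.040816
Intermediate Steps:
a(P) = 2*P² (a(P) = P*(2*P) = 2*P²)
L(f) = 2/f² (L(f) = 2*(1/f)² = 2/f²)
L(-14)*p(-5, 6) = (2/(-14)²)*(-8*(-5) - 6*6) = (2*(1/196))*(40 - 36) = (1/98)*4 = 2/49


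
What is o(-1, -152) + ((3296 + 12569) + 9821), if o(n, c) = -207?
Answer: 25479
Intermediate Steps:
o(-1, -152) + ((3296 + 12569) + 9821) = -207 + ((3296 + 12569) + 9821) = -207 + (15865 + 9821) = -207 + 25686 = 25479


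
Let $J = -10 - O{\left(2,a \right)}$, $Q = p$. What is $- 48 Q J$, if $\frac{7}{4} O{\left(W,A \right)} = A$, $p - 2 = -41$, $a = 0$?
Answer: $-18720$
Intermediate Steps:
$p = -39$ ($p = 2 - 41 = -39$)
$O{\left(W,A \right)} = \frac{4 A}{7}$
$Q = -39$
$J = -10$ ($J = -10 - \frac{4}{7} \cdot 0 = -10 - 0 = -10 + 0 = -10$)
$- 48 Q J = \left(-48\right) \left(-39\right) \left(-10\right) = 1872 \left(-10\right) = -18720$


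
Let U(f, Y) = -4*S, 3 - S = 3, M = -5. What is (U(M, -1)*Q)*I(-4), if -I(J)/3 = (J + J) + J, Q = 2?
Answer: 0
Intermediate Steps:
S = 0 (S = 3 - 1*3 = 3 - 3 = 0)
I(J) = -9*J (I(J) = -3*((J + J) + J) = -3*(2*J + J) = -9*J)
U(f, Y) = 0 (U(f, Y) = -4*0 = 0)
(U(M, -1)*Q)*I(-4) = (0*2)*(-9*(-4)) = 0*36 = 0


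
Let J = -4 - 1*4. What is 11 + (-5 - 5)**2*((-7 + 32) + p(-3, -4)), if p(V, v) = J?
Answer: 1711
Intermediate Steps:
J = -8 (J = -4 - 4 = -8)
p(V, v) = -8
11 + (-5 - 5)**2*((-7 + 32) + p(-3, -4)) = 11 + (-5 - 5)**2*((-7 + 32) - 8) = 11 + (-10)**2*(25 - 8) = 11 + 100*17 = 11 + 1700 = 1711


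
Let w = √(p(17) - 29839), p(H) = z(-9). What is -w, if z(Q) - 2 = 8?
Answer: -I*√29829 ≈ -172.71*I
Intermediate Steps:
z(Q) = 10 (z(Q) = 2 + 8 = 10)
p(H) = 10
w = I*√29829 (w = √(10 - 29839) = √(-29829) = I*√29829 ≈ 172.71*I)
-w = -I*√29829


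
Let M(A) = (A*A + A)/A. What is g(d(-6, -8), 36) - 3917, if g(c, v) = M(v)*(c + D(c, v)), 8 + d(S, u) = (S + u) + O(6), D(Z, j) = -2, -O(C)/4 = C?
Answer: -5693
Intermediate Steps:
O(C) = -4*C
M(A) = (A + A**2)/A (M(A) = (A**2 + A)/A = (A + A**2)/A)
d(S, u) = -32 + S + u (d(S, u) = -8 + ((S + u) - 4*6) = -8 + ((S + u) - 24) = -8 + (-24 + S + u) = -32 + S + u)
g(c, v) = (1 + v)*(-2 + c) (g(c, v) = (1 + v)*(c - 2) = (1 + v)*(-2 + c))
g(d(-6, -8), 36) - 3917 = (1 + 36)*(-2 + (-32 - 6 - 8)) - 3917 = 37*(-2 - 46) - 3917 = 37*(-48) - 3917 = -1776 - 3917 = -5693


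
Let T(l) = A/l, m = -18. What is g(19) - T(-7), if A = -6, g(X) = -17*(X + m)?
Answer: -125/7 ≈ -17.857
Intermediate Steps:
g(X) = 306 - 17*X (g(X) = -17*(X - 18) = -17*(-18 + X) = 306 - 17*X)
T(l) = -6/l
g(19) - T(-7) = (306 - 17*19) - (-6)/(-7) = (306 - 323) - (-6)*(-1)/7 = -17 - 1*6/7 = -17 - 6/7 = -125/7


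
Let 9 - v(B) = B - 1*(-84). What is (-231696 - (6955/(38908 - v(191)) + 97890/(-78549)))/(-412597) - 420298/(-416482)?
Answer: 138422614575369044083/88127130889657084434 ≈ 1.5707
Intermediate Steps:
v(B) = -75 - B (v(B) = 9 - (B - 1*(-84)) = 9 - (B + 84) = 9 - (84 + B) = 9 + (-84 - B) = -75 - B)
(-231696 - (6955/(38908 - v(191)) + 97890/(-78549)))/(-412597) - 420298/(-416482) = (-231696 - (6955/(38908 - (-75 - 1*191)) + 97890/(-78549)))/(-412597) - 420298/(-416482) = (-231696 - (6955/(38908 - (-75 - 191)) + 97890*(-1/78549)))*(-1/412597) - 420298*(-1/416482) = (-231696 - (6955/(38908 - 1*(-266)) - 32630/26183))*(-1/412597) + 210149/208241 = (-231696 - (6955/(38908 + 266) - 32630/26183))*(-1/412597) + 210149/208241 = (-231696 - (6955/39174 - 32630/26183))*(-1/412597) + 210149/208241 = (-231696 - 1*(-1096144855/1025692842))*(-1/412597) + 210149/208241 = (-231696 + 1096144855/1025692842)*(-1/412597) + 210149/208241 = -237647832575177/1025692842*(-1/412597) + 210149/208241 = 237647832575177/423197789530674 + 210149/208241 = 138422614575369044083/88127130889657084434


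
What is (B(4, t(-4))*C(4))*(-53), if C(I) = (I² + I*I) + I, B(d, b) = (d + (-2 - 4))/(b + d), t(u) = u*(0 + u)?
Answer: 954/5 ≈ 190.80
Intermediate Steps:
t(u) = u² (t(u) = u*u = u²)
B(d, b) = (-6 + d)/(b + d) (B(d, b) = (d - 6)/(b + d) = (-6 + d)/(b + d))
C(I) = I + 2*I² (C(I) = (I² + I²) + I = 2*I² + I = I + 2*I²)
(B(4, t(-4))*C(4))*(-53) = (((-6 + 4)/((-4)² + 4))*(4*(1 + 2*4)))*(-53) = ((-2/(16 + 4))*(4*(1 + 8)))*(-53) = ((-2/20)*(4*9))*(-53) = (((1/20)*(-2))*36)*(-53) = -⅒*36*(-53) = -18/5*(-53) = 954/5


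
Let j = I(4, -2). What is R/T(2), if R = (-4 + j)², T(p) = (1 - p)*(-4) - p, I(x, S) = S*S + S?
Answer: 2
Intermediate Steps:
I(x, S) = S + S² (I(x, S) = S² + S = S + S²)
j = 2 (j = -2*(1 - 2) = -2*(-1) = 2)
T(p) = -4 + 3*p (T(p) = (-4 + 4*p) - p = -4 + 3*p)
R = 4 (R = (-4 + 2)² = (-2)² = 4)
R/T(2) = 4/(-4 + 3*2) = 4/(-4 + 6) = 4/2 = 4*(½) = 2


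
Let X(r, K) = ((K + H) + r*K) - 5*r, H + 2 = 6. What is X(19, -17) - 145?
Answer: -576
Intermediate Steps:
H = 4 (H = -2 + 6 = 4)
X(r, K) = 4 + K - 5*r + K*r (X(r, K) = ((K + 4) + r*K) - 5*r = ((4 + K) + K*r) - 5*r = (4 + K + K*r) - 5*r = 4 + K - 5*r + K*r)
X(19, -17) - 145 = (4 - 17 - 5*19 - 17*19) - 145 = (4 - 17 - 95 - 323) - 145 = -431 - 145 = -576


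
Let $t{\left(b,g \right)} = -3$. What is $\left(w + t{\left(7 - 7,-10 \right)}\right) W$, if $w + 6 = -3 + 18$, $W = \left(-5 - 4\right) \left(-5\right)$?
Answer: $270$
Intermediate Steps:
$W = 45$ ($W = \left(-9\right) \left(-5\right) = 45$)
$w = 9$ ($w = -6 + \left(-3 + 18\right) = -6 + 15 = 9$)
$\left(w + t{\left(7 - 7,-10 \right)}\right) W = \left(9 - 3\right) 45 = 6 \cdot 45 = 270$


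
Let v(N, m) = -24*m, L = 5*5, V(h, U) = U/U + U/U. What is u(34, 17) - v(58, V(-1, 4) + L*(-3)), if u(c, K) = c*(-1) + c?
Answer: -1752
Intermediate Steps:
V(h, U) = 2 (V(h, U) = 1 + 1 = 2)
L = 25
u(c, K) = 0 (u(c, K) = -c + c = 0)
u(34, 17) - v(58, V(-1, 4) + L*(-3)) = 0 - (-24)*(2 + 25*(-3)) = 0 - (-24)*(2 - 75) = 0 - (-24)*(-73) = 0 - 1*1752 = 0 - 1752 = -1752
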